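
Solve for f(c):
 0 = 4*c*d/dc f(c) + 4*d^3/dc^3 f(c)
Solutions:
 f(c) = C1 + Integral(C2*airyai(-c) + C3*airybi(-c), c)


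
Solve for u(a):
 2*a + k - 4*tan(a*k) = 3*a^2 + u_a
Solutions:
 u(a) = C1 - a^3 + a^2 + a*k - 4*Piecewise((-log(cos(a*k))/k, Ne(k, 0)), (0, True))


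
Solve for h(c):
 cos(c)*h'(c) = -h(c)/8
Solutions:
 h(c) = C1*(sin(c) - 1)^(1/16)/(sin(c) + 1)^(1/16)


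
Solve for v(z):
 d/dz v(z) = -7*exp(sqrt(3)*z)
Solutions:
 v(z) = C1 - 7*sqrt(3)*exp(sqrt(3)*z)/3


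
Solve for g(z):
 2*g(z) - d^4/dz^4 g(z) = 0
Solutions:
 g(z) = C1*exp(-2^(1/4)*z) + C2*exp(2^(1/4)*z) + C3*sin(2^(1/4)*z) + C4*cos(2^(1/4)*z)


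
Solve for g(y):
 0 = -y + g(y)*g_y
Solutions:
 g(y) = -sqrt(C1 + y^2)
 g(y) = sqrt(C1 + y^2)


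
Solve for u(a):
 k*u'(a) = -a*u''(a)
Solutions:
 u(a) = C1 + a^(1 - re(k))*(C2*sin(log(a)*Abs(im(k))) + C3*cos(log(a)*im(k)))


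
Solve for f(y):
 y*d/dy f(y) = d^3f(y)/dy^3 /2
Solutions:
 f(y) = C1 + Integral(C2*airyai(2^(1/3)*y) + C3*airybi(2^(1/3)*y), y)


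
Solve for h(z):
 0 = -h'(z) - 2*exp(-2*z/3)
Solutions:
 h(z) = C1 + 3*exp(-2*z/3)


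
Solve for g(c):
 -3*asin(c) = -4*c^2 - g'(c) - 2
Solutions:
 g(c) = C1 - 4*c^3/3 + 3*c*asin(c) - 2*c + 3*sqrt(1 - c^2)


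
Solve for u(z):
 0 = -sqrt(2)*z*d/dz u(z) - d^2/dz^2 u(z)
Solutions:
 u(z) = C1 + C2*erf(2^(3/4)*z/2)


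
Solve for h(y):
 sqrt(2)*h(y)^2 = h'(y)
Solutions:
 h(y) = -1/(C1 + sqrt(2)*y)


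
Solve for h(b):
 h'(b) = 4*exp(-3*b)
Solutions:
 h(b) = C1 - 4*exp(-3*b)/3


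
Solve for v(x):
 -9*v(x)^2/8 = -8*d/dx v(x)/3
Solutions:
 v(x) = -64/(C1 + 27*x)


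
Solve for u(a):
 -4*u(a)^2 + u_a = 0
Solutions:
 u(a) = -1/(C1 + 4*a)


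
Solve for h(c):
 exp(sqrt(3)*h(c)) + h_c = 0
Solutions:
 h(c) = sqrt(3)*(2*log(1/(C1 + c)) - log(3))/6


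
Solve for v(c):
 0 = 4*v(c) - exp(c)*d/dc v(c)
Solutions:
 v(c) = C1*exp(-4*exp(-c))


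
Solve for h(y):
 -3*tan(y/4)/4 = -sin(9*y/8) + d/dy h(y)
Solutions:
 h(y) = C1 + 3*log(cos(y/4)) - 8*cos(9*y/8)/9


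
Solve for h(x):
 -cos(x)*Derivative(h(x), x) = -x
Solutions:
 h(x) = C1 + Integral(x/cos(x), x)


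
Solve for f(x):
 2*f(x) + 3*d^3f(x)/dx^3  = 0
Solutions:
 f(x) = C3*exp(-2^(1/3)*3^(2/3)*x/3) + (C1*sin(2^(1/3)*3^(1/6)*x/2) + C2*cos(2^(1/3)*3^(1/6)*x/2))*exp(2^(1/3)*3^(2/3)*x/6)


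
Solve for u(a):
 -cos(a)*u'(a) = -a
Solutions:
 u(a) = C1 + Integral(a/cos(a), a)


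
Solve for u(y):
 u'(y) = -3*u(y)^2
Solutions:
 u(y) = 1/(C1 + 3*y)


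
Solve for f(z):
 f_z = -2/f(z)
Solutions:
 f(z) = -sqrt(C1 - 4*z)
 f(z) = sqrt(C1 - 4*z)


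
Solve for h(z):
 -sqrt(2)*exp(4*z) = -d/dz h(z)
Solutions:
 h(z) = C1 + sqrt(2)*exp(4*z)/4


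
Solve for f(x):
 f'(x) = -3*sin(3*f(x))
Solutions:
 f(x) = -acos((-C1 - exp(18*x))/(C1 - exp(18*x)))/3 + 2*pi/3
 f(x) = acos((-C1 - exp(18*x))/(C1 - exp(18*x)))/3


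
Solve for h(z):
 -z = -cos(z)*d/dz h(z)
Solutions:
 h(z) = C1 + Integral(z/cos(z), z)


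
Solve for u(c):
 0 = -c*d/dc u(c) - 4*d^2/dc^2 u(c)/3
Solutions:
 u(c) = C1 + C2*erf(sqrt(6)*c/4)


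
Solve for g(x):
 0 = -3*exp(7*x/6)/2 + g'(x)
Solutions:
 g(x) = C1 + 9*exp(7*x/6)/7


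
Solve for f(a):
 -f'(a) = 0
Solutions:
 f(a) = C1


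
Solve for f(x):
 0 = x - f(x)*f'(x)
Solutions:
 f(x) = -sqrt(C1 + x^2)
 f(x) = sqrt(C1 + x^2)


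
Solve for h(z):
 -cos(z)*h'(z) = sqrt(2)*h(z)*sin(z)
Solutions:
 h(z) = C1*cos(z)^(sqrt(2))


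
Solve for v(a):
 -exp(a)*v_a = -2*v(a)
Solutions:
 v(a) = C1*exp(-2*exp(-a))


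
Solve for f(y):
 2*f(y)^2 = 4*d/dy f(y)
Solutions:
 f(y) = -2/(C1 + y)


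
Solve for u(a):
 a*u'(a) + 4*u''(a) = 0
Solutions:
 u(a) = C1 + C2*erf(sqrt(2)*a/4)


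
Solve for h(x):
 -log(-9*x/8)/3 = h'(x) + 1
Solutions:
 h(x) = C1 - x*log(-x)/3 + x*(-2*log(3)/3 - 2/3 + log(2))


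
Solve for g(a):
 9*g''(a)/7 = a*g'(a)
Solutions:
 g(a) = C1 + C2*erfi(sqrt(14)*a/6)


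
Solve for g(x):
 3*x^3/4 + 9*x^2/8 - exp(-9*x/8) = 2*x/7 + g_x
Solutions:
 g(x) = C1 + 3*x^4/16 + 3*x^3/8 - x^2/7 + 8*exp(-9*x/8)/9


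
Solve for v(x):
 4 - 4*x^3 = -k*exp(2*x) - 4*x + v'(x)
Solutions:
 v(x) = C1 + k*exp(2*x)/2 - x^4 + 2*x^2 + 4*x


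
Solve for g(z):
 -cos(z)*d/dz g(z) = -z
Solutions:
 g(z) = C1 + Integral(z/cos(z), z)


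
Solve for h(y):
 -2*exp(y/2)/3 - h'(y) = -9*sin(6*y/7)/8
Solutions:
 h(y) = C1 - 4*exp(y/2)/3 - 21*cos(6*y/7)/16


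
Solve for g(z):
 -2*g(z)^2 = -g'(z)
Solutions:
 g(z) = -1/(C1 + 2*z)


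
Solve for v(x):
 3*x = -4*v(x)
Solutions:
 v(x) = -3*x/4


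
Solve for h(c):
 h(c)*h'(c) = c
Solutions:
 h(c) = -sqrt(C1 + c^2)
 h(c) = sqrt(C1 + c^2)


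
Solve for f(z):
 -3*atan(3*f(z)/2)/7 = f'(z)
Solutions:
 Integral(1/atan(3*_y/2), (_y, f(z))) = C1 - 3*z/7


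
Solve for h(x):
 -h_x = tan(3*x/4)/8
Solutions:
 h(x) = C1 + log(cos(3*x/4))/6


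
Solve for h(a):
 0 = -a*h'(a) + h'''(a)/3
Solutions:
 h(a) = C1 + Integral(C2*airyai(3^(1/3)*a) + C3*airybi(3^(1/3)*a), a)


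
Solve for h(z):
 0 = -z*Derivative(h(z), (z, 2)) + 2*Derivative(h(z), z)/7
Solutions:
 h(z) = C1 + C2*z^(9/7)


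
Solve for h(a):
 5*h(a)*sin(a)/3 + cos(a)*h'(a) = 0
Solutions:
 h(a) = C1*cos(a)^(5/3)


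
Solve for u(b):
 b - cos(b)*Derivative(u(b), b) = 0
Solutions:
 u(b) = C1 + Integral(b/cos(b), b)


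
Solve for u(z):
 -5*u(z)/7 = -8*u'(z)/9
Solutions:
 u(z) = C1*exp(45*z/56)


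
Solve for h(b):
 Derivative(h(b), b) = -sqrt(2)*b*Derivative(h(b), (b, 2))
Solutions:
 h(b) = C1 + C2*b^(1 - sqrt(2)/2)


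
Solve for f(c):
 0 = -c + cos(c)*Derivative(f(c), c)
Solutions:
 f(c) = C1 + Integral(c/cos(c), c)


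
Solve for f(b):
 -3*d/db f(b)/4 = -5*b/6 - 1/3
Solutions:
 f(b) = C1 + 5*b^2/9 + 4*b/9


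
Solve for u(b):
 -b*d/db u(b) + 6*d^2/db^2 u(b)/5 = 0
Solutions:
 u(b) = C1 + C2*erfi(sqrt(15)*b/6)


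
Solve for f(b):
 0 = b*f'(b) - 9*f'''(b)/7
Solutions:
 f(b) = C1 + Integral(C2*airyai(21^(1/3)*b/3) + C3*airybi(21^(1/3)*b/3), b)


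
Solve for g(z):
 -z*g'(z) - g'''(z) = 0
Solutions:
 g(z) = C1 + Integral(C2*airyai(-z) + C3*airybi(-z), z)


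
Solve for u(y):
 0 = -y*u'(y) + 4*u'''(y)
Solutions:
 u(y) = C1 + Integral(C2*airyai(2^(1/3)*y/2) + C3*airybi(2^(1/3)*y/2), y)


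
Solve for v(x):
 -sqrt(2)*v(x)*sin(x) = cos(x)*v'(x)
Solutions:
 v(x) = C1*cos(x)^(sqrt(2))


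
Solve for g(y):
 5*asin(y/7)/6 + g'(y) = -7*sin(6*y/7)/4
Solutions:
 g(y) = C1 - 5*y*asin(y/7)/6 - 5*sqrt(49 - y^2)/6 + 49*cos(6*y/7)/24


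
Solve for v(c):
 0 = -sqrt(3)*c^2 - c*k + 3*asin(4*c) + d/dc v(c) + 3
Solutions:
 v(c) = C1 + sqrt(3)*c^3/3 + c^2*k/2 - 3*c*asin(4*c) - 3*c - 3*sqrt(1 - 16*c^2)/4


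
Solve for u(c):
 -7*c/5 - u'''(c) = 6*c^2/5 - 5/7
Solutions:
 u(c) = C1 + C2*c + C3*c^2 - c^5/50 - 7*c^4/120 + 5*c^3/42


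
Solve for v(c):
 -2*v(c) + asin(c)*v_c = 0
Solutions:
 v(c) = C1*exp(2*Integral(1/asin(c), c))


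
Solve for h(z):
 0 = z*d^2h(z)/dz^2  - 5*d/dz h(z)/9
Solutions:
 h(z) = C1 + C2*z^(14/9)


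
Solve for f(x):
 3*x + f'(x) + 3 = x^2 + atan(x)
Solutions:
 f(x) = C1 + x^3/3 - 3*x^2/2 + x*atan(x) - 3*x - log(x^2 + 1)/2


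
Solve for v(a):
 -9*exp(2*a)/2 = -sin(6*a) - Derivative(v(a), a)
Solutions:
 v(a) = C1 + 9*exp(2*a)/4 + cos(6*a)/6


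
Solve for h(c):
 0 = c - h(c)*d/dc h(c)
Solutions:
 h(c) = -sqrt(C1 + c^2)
 h(c) = sqrt(C1 + c^2)


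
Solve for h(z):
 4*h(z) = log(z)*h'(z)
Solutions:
 h(z) = C1*exp(4*li(z))


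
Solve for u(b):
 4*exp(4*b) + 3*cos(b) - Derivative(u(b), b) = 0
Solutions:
 u(b) = C1 + exp(4*b) + 3*sin(b)


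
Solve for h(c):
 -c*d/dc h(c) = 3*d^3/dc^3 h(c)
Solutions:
 h(c) = C1 + Integral(C2*airyai(-3^(2/3)*c/3) + C3*airybi(-3^(2/3)*c/3), c)


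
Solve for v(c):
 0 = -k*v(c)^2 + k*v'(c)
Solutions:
 v(c) = -1/(C1 + c)


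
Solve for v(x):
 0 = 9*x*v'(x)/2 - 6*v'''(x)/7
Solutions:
 v(x) = C1 + Integral(C2*airyai(42^(1/3)*x/2) + C3*airybi(42^(1/3)*x/2), x)


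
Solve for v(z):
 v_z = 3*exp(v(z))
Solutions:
 v(z) = log(-1/(C1 + 3*z))


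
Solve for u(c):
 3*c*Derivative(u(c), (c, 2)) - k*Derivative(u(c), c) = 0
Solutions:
 u(c) = C1 + c^(re(k)/3 + 1)*(C2*sin(log(c)*Abs(im(k))/3) + C3*cos(log(c)*im(k)/3))


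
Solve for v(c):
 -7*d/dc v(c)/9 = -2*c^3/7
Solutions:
 v(c) = C1 + 9*c^4/98


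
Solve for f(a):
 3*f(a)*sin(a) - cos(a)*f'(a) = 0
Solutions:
 f(a) = C1/cos(a)^3


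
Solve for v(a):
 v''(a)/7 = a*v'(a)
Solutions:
 v(a) = C1 + C2*erfi(sqrt(14)*a/2)


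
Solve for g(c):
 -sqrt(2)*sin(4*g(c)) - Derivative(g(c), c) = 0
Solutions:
 g(c) = -acos((-C1 - exp(8*sqrt(2)*c))/(C1 - exp(8*sqrt(2)*c)))/4 + pi/2
 g(c) = acos((-C1 - exp(8*sqrt(2)*c))/(C1 - exp(8*sqrt(2)*c)))/4


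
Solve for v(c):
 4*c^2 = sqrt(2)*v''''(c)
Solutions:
 v(c) = C1 + C2*c + C3*c^2 + C4*c^3 + sqrt(2)*c^6/180


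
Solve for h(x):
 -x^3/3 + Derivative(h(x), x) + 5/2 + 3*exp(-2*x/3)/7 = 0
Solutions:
 h(x) = C1 + x^4/12 - 5*x/2 + 9*exp(-2*x/3)/14


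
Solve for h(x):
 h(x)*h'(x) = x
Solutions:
 h(x) = -sqrt(C1 + x^2)
 h(x) = sqrt(C1 + x^2)


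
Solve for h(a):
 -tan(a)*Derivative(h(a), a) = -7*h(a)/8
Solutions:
 h(a) = C1*sin(a)^(7/8)


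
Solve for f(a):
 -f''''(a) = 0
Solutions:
 f(a) = C1 + C2*a + C3*a^2 + C4*a^3


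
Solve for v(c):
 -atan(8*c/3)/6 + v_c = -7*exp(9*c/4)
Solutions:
 v(c) = C1 + c*atan(8*c/3)/6 - 28*exp(9*c/4)/9 - log(64*c^2 + 9)/32


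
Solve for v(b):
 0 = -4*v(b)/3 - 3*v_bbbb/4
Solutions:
 v(b) = (C1*sin(sqrt(6)*b/3) + C2*cos(sqrt(6)*b/3))*exp(-sqrt(6)*b/3) + (C3*sin(sqrt(6)*b/3) + C4*cos(sqrt(6)*b/3))*exp(sqrt(6)*b/3)


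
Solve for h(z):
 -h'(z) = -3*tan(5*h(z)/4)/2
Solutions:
 h(z) = -4*asin(C1*exp(15*z/8))/5 + 4*pi/5
 h(z) = 4*asin(C1*exp(15*z/8))/5


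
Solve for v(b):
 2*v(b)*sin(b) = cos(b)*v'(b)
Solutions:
 v(b) = C1/cos(b)^2


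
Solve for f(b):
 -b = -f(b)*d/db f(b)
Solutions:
 f(b) = -sqrt(C1 + b^2)
 f(b) = sqrt(C1 + b^2)


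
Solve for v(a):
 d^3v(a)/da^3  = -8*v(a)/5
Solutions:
 v(a) = C3*exp(-2*5^(2/3)*a/5) + (C1*sin(sqrt(3)*5^(2/3)*a/5) + C2*cos(sqrt(3)*5^(2/3)*a/5))*exp(5^(2/3)*a/5)


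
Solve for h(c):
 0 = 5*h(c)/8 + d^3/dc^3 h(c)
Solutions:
 h(c) = C3*exp(-5^(1/3)*c/2) + (C1*sin(sqrt(3)*5^(1/3)*c/4) + C2*cos(sqrt(3)*5^(1/3)*c/4))*exp(5^(1/3)*c/4)


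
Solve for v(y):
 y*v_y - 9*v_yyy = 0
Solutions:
 v(y) = C1 + Integral(C2*airyai(3^(1/3)*y/3) + C3*airybi(3^(1/3)*y/3), y)


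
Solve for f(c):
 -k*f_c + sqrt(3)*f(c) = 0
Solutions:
 f(c) = C1*exp(sqrt(3)*c/k)


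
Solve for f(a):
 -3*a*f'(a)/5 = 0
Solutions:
 f(a) = C1


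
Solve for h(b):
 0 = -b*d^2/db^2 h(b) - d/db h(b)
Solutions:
 h(b) = C1 + C2*log(b)


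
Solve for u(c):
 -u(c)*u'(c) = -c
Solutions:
 u(c) = -sqrt(C1 + c^2)
 u(c) = sqrt(C1 + c^2)


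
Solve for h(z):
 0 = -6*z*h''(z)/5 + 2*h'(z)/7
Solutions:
 h(z) = C1 + C2*z^(26/21)


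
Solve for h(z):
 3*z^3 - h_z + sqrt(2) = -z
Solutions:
 h(z) = C1 + 3*z^4/4 + z^2/2 + sqrt(2)*z


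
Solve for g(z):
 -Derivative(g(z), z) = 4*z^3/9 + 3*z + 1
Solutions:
 g(z) = C1 - z^4/9 - 3*z^2/2 - z


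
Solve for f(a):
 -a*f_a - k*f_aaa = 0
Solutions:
 f(a) = C1 + Integral(C2*airyai(a*(-1/k)^(1/3)) + C3*airybi(a*(-1/k)^(1/3)), a)


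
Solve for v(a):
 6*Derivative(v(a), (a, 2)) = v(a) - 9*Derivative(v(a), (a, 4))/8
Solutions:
 v(a) = C1*exp(-a*sqrt(-8/3 + 2*sqrt(2))) + C2*exp(a*sqrt(-8/3 + 2*sqrt(2))) + C3*sin(a*sqrt(8/3 + 2*sqrt(2))) + C4*cos(a*sqrt(8/3 + 2*sqrt(2)))


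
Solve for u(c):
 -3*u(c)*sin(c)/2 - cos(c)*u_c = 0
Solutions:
 u(c) = C1*cos(c)^(3/2)


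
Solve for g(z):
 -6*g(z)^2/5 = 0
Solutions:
 g(z) = 0


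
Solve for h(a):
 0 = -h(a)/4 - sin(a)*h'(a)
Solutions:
 h(a) = C1*(cos(a) + 1)^(1/8)/(cos(a) - 1)^(1/8)


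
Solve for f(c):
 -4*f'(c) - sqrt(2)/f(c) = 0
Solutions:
 f(c) = -sqrt(C1 - 2*sqrt(2)*c)/2
 f(c) = sqrt(C1 - 2*sqrt(2)*c)/2


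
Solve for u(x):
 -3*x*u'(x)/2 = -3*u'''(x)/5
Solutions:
 u(x) = C1 + Integral(C2*airyai(2^(2/3)*5^(1/3)*x/2) + C3*airybi(2^(2/3)*5^(1/3)*x/2), x)


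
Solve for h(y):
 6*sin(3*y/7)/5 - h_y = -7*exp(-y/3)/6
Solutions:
 h(y) = C1 - 14*cos(3*y/7)/5 - 7*exp(-y/3)/2


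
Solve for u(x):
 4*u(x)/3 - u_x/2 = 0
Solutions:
 u(x) = C1*exp(8*x/3)


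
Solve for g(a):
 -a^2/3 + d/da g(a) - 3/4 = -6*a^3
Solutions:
 g(a) = C1 - 3*a^4/2 + a^3/9 + 3*a/4


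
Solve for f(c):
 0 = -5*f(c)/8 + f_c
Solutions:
 f(c) = C1*exp(5*c/8)


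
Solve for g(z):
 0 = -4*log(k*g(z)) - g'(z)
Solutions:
 li(k*g(z))/k = C1 - 4*z


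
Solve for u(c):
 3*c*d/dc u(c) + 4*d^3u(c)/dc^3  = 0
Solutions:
 u(c) = C1 + Integral(C2*airyai(-6^(1/3)*c/2) + C3*airybi(-6^(1/3)*c/2), c)


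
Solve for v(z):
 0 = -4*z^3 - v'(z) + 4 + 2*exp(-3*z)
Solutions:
 v(z) = C1 - z^4 + 4*z - 2*exp(-3*z)/3


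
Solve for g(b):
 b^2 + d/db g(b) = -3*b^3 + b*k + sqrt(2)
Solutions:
 g(b) = C1 - 3*b^4/4 - b^3/3 + b^2*k/2 + sqrt(2)*b


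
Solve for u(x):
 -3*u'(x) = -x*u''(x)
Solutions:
 u(x) = C1 + C2*x^4


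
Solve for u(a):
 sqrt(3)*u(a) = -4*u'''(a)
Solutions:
 u(a) = C3*exp(-2^(1/3)*3^(1/6)*a/2) + (C1*sin(2^(1/3)*3^(2/3)*a/4) + C2*cos(2^(1/3)*3^(2/3)*a/4))*exp(2^(1/3)*3^(1/6)*a/4)


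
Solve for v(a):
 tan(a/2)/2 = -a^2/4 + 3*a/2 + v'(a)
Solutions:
 v(a) = C1 + a^3/12 - 3*a^2/4 - log(cos(a/2))


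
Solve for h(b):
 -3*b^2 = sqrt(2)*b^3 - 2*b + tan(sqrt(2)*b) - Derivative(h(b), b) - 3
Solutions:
 h(b) = C1 + sqrt(2)*b^4/4 + b^3 - b^2 - 3*b - sqrt(2)*log(cos(sqrt(2)*b))/2


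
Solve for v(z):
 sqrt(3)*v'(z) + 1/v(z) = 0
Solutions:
 v(z) = -sqrt(C1 - 6*sqrt(3)*z)/3
 v(z) = sqrt(C1 - 6*sqrt(3)*z)/3


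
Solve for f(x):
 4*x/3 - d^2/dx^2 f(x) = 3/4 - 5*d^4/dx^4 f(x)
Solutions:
 f(x) = C1 + C2*x + C3*exp(-sqrt(5)*x/5) + C4*exp(sqrt(5)*x/5) + 2*x^3/9 - 3*x^2/8


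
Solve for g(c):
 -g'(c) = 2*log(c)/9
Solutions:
 g(c) = C1 - 2*c*log(c)/9 + 2*c/9


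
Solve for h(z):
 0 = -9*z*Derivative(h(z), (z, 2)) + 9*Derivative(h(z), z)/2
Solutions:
 h(z) = C1 + C2*z^(3/2)


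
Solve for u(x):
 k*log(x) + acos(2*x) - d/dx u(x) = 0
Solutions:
 u(x) = C1 + k*x*(log(x) - 1) + x*acos(2*x) - sqrt(1 - 4*x^2)/2


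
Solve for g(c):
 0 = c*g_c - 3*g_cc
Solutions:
 g(c) = C1 + C2*erfi(sqrt(6)*c/6)


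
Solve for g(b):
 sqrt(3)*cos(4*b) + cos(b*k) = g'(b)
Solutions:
 g(b) = C1 + sqrt(3)*sin(4*b)/4 + sin(b*k)/k


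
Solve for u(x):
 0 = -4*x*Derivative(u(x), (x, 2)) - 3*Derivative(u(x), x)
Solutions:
 u(x) = C1 + C2*x^(1/4)


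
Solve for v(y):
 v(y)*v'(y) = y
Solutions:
 v(y) = -sqrt(C1 + y^2)
 v(y) = sqrt(C1 + y^2)


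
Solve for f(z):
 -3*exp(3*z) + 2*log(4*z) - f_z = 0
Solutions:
 f(z) = C1 + 2*z*log(z) + 2*z*(-1 + 2*log(2)) - exp(3*z)


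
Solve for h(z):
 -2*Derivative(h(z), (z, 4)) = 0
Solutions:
 h(z) = C1 + C2*z + C3*z^2 + C4*z^3


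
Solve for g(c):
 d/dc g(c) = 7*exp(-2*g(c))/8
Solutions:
 g(c) = log(C1 + 7*c)/2 - log(2)
 g(c) = log(-sqrt(C1 + 7*c)) - log(2)


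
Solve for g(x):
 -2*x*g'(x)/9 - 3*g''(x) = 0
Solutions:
 g(x) = C1 + C2*erf(sqrt(3)*x/9)


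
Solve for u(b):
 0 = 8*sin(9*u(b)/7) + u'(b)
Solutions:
 8*b + 7*log(cos(9*u(b)/7) - 1)/18 - 7*log(cos(9*u(b)/7) + 1)/18 = C1


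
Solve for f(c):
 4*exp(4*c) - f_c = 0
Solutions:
 f(c) = C1 + exp(4*c)


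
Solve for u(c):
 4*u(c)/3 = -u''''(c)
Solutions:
 u(c) = (C1*sin(3^(3/4)*c/3) + C2*cos(3^(3/4)*c/3))*exp(-3^(3/4)*c/3) + (C3*sin(3^(3/4)*c/3) + C4*cos(3^(3/4)*c/3))*exp(3^(3/4)*c/3)


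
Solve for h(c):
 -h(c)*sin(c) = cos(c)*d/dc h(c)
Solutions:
 h(c) = C1*cos(c)


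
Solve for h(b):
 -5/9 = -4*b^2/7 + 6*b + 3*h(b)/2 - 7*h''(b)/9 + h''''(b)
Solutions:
 h(b) = 8*b^2/21 - 4*b + (C1*sin(2^(3/4)*3^(1/4)*b*sin(atan(sqrt(437)/7)/2)/2) + C2*cos(2^(3/4)*3^(1/4)*b*sin(atan(sqrt(437)/7)/2)/2))*exp(-2^(3/4)*3^(1/4)*b*cos(atan(sqrt(437)/7)/2)/2) + (C3*sin(2^(3/4)*3^(1/4)*b*sin(atan(sqrt(437)/7)/2)/2) + C4*cos(2^(3/4)*3^(1/4)*b*sin(atan(sqrt(437)/7)/2)/2))*exp(2^(3/4)*3^(1/4)*b*cos(atan(sqrt(437)/7)/2)/2) + 2/81


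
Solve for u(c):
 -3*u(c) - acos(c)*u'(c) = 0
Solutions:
 u(c) = C1*exp(-3*Integral(1/acos(c), c))


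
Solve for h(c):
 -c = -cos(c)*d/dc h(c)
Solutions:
 h(c) = C1 + Integral(c/cos(c), c)


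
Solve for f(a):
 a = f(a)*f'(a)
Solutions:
 f(a) = -sqrt(C1 + a^2)
 f(a) = sqrt(C1 + a^2)


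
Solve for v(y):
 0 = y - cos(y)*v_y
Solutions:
 v(y) = C1 + Integral(y/cos(y), y)


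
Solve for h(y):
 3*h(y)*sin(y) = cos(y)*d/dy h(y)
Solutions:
 h(y) = C1/cos(y)^3


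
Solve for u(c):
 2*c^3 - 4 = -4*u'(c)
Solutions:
 u(c) = C1 - c^4/8 + c


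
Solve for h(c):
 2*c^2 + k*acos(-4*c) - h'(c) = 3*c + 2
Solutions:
 h(c) = C1 + 2*c^3/3 - 3*c^2/2 - 2*c + k*(c*acos(-4*c) + sqrt(1 - 16*c^2)/4)


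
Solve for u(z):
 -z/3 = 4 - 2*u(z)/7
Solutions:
 u(z) = 7*z/6 + 14


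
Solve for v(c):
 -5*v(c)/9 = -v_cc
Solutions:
 v(c) = C1*exp(-sqrt(5)*c/3) + C2*exp(sqrt(5)*c/3)


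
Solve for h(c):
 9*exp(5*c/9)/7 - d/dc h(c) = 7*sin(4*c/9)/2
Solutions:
 h(c) = C1 + 81*exp(5*c/9)/35 + 63*cos(4*c/9)/8


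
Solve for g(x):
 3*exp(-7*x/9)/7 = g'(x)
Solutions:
 g(x) = C1 - 27*exp(-7*x/9)/49


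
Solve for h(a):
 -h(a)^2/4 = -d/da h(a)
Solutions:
 h(a) = -4/(C1 + a)


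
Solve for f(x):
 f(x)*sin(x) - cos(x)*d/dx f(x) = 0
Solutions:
 f(x) = C1/cos(x)


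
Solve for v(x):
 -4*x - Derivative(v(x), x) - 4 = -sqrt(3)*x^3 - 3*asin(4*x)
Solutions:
 v(x) = C1 + sqrt(3)*x^4/4 - 2*x^2 + 3*x*asin(4*x) - 4*x + 3*sqrt(1 - 16*x^2)/4


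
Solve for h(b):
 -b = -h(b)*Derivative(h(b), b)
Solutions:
 h(b) = -sqrt(C1 + b^2)
 h(b) = sqrt(C1 + b^2)


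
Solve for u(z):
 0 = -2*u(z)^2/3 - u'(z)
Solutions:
 u(z) = 3/(C1 + 2*z)


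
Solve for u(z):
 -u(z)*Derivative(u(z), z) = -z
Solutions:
 u(z) = -sqrt(C1 + z^2)
 u(z) = sqrt(C1 + z^2)


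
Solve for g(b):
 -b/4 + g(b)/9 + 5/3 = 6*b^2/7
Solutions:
 g(b) = 54*b^2/7 + 9*b/4 - 15


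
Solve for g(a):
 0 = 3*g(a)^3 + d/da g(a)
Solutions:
 g(a) = -sqrt(2)*sqrt(-1/(C1 - 3*a))/2
 g(a) = sqrt(2)*sqrt(-1/(C1 - 3*a))/2


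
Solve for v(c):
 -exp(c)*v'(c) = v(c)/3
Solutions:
 v(c) = C1*exp(exp(-c)/3)


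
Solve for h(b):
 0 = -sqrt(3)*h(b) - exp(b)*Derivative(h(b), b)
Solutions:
 h(b) = C1*exp(sqrt(3)*exp(-b))


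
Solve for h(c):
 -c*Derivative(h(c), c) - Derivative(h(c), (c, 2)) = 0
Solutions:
 h(c) = C1 + C2*erf(sqrt(2)*c/2)


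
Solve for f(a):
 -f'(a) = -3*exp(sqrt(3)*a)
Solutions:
 f(a) = C1 + sqrt(3)*exp(sqrt(3)*a)


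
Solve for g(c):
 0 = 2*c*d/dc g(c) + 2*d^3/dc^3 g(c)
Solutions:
 g(c) = C1 + Integral(C2*airyai(-c) + C3*airybi(-c), c)


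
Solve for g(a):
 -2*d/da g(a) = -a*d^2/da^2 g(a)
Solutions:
 g(a) = C1 + C2*a^3


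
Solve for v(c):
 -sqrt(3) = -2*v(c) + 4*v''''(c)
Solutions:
 v(c) = C1*exp(-2^(3/4)*c/2) + C2*exp(2^(3/4)*c/2) + C3*sin(2^(3/4)*c/2) + C4*cos(2^(3/4)*c/2) + sqrt(3)/2


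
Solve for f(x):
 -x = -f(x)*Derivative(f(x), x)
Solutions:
 f(x) = -sqrt(C1 + x^2)
 f(x) = sqrt(C1 + x^2)


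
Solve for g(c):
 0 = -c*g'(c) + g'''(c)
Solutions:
 g(c) = C1 + Integral(C2*airyai(c) + C3*airybi(c), c)


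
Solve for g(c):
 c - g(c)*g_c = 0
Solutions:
 g(c) = -sqrt(C1 + c^2)
 g(c) = sqrt(C1 + c^2)


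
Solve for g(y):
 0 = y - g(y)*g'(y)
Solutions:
 g(y) = -sqrt(C1 + y^2)
 g(y) = sqrt(C1 + y^2)


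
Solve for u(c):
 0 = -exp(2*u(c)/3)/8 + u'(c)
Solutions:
 u(c) = 3*log(-sqrt(-1/(C1 + c))) + 3*log(3)/2 + 3*log(2)
 u(c) = 3*log(-1/(C1 + c))/2 + 3*log(3)/2 + 3*log(2)


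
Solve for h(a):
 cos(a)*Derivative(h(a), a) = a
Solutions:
 h(a) = C1 + Integral(a/cos(a), a)


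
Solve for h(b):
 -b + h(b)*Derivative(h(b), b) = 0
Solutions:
 h(b) = -sqrt(C1 + b^2)
 h(b) = sqrt(C1 + b^2)


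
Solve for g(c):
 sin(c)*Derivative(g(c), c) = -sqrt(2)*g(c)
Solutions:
 g(c) = C1*(cos(c) + 1)^(sqrt(2)/2)/(cos(c) - 1)^(sqrt(2)/2)


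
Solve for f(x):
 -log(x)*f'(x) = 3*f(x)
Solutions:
 f(x) = C1*exp(-3*li(x))


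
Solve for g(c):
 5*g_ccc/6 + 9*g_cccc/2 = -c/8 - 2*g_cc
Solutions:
 g(c) = C1 + C2*c - c^3/96 + 5*c^2/384 + (C3*sin(sqrt(1271)*c/54) + C4*cos(sqrt(1271)*c/54))*exp(-5*c/54)


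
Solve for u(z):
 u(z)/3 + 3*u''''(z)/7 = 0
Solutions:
 u(z) = (C1*sin(sqrt(6)*7^(1/4)*z/6) + C2*cos(sqrt(6)*7^(1/4)*z/6))*exp(-sqrt(6)*7^(1/4)*z/6) + (C3*sin(sqrt(6)*7^(1/4)*z/6) + C4*cos(sqrt(6)*7^(1/4)*z/6))*exp(sqrt(6)*7^(1/4)*z/6)


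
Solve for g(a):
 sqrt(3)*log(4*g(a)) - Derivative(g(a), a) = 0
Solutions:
 -sqrt(3)*Integral(1/(log(_y) + 2*log(2)), (_y, g(a)))/3 = C1 - a


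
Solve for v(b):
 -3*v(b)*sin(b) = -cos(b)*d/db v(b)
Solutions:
 v(b) = C1/cos(b)^3


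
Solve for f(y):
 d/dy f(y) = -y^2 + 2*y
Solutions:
 f(y) = C1 - y^3/3 + y^2


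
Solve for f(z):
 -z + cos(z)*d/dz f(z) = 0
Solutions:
 f(z) = C1 + Integral(z/cos(z), z)


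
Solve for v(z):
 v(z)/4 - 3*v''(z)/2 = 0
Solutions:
 v(z) = C1*exp(-sqrt(6)*z/6) + C2*exp(sqrt(6)*z/6)


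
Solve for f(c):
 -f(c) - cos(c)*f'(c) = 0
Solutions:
 f(c) = C1*sqrt(sin(c) - 1)/sqrt(sin(c) + 1)


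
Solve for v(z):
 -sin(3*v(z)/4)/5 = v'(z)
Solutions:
 z/5 + 2*log(cos(3*v(z)/4) - 1)/3 - 2*log(cos(3*v(z)/4) + 1)/3 = C1


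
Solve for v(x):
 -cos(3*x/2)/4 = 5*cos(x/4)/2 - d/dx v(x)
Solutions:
 v(x) = C1 + 10*sin(x/4) + sin(3*x/2)/6


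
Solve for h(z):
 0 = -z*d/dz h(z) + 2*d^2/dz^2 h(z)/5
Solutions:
 h(z) = C1 + C2*erfi(sqrt(5)*z/2)


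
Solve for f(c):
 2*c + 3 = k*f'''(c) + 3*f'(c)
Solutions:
 f(c) = C1 + C2*exp(-sqrt(3)*c*sqrt(-1/k)) + C3*exp(sqrt(3)*c*sqrt(-1/k)) + c^2/3 + c


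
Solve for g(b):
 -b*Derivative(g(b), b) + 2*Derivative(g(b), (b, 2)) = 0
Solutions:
 g(b) = C1 + C2*erfi(b/2)


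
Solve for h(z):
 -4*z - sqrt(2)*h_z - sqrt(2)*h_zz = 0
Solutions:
 h(z) = C1 + C2*exp(-z) - sqrt(2)*z^2 + 2*sqrt(2)*z


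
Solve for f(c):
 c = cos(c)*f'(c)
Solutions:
 f(c) = C1 + Integral(c/cos(c), c)


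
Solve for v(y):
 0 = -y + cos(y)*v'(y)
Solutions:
 v(y) = C1 + Integral(y/cos(y), y)


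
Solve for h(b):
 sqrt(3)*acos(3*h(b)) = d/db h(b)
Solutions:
 Integral(1/acos(3*_y), (_y, h(b))) = C1 + sqrt(3)*b


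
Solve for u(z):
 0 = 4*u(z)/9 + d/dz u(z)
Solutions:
 u(z) = C1*exp(-4*z/9)


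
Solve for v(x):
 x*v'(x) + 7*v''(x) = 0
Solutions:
 v(x) = C1 + C2*erf(sqrt(14)*x/14)


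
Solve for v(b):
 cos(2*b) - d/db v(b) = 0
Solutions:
 v(b) = C1 + sin(2*b)/2


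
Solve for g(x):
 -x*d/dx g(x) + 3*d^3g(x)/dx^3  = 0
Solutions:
 g(x) = C1 + Integral(C2*airyai(3^(2/3)*x/3) + C3*airybi(3^(2/3)*x/3), x)


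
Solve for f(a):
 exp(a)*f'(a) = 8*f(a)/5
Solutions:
 f(a) = C1*exp(-8*exp(-a)/5)


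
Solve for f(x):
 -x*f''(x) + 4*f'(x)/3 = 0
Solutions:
 f(x) = C1 + C2*x^(7/3)


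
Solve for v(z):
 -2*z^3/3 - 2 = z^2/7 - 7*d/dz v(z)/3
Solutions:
 v(z) = C1 + z^4/14 + z^3/49 + 6*z/7


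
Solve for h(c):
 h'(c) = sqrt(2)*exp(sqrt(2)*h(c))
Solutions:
 h(c) = sqrt(2)*(2*log(-1/(C1 + sqrt(2)*c)) - log(2))/4


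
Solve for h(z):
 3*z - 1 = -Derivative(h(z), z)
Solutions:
 h(z) = C1 - 3*z^2/2 + z


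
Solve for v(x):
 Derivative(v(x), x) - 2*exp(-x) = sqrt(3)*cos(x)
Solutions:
 v(x) = C1 + sqrt(3)*sin(x) - 2*exp(-x)


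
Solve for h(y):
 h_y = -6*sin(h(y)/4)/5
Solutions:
 6*y/5 + 2*log(cos(h(y)/4) - 1) - 2*log(cos(h(y)/4) + 1) = C1


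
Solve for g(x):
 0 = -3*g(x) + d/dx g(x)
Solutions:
 g(x) = C1*exp(3*x)


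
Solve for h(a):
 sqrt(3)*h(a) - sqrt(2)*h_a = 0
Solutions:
 h(a) = C1*exp(sqrt(6)*a/2)


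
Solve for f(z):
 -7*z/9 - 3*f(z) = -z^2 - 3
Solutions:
 f(z) = z^2/3 - 7*z/27 + 1


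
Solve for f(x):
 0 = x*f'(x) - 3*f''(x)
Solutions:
 f(x) = C1 + C2*erfi(sqrt(6)*x/6)


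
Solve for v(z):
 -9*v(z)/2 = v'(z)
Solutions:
 v(z) = C1*exp(-9*z/2)


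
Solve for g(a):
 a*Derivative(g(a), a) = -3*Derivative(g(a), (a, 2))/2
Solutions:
 g(a) = C1 + C2*erf(sqrt(3)*a/3)


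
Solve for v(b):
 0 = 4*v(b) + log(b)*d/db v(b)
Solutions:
 v(b) = C1*exp(-4*li(b))


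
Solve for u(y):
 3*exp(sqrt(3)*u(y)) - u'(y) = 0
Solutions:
 u(y) = sqrt(3)*(2*log(-1/(C1 + 3*y)) - log(3))/6


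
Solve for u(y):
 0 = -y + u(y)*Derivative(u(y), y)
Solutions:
 u(y) = -sqrt(C1 + y^2)
 u(y) = sqrt(C1 + y^2)


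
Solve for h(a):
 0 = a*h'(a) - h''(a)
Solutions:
 h(a) = C1 + C2*erfi(sqrt(2)*a/2)


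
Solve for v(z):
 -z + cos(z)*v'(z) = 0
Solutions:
 v(z) = C1 + Integral(z/cos(z), z)


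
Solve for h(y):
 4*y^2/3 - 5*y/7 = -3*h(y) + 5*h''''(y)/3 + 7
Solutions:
 h(y) = C1*exp(-sqrt(3)*5^(3/4)*y/5) + C2*exp(sqrt(3)*5^(3/4)*y/5) + C3*sin(sqrt(3)*5^(3/4)*y/5) + C4*cos(sqrt(3)*5^(3/4)*y/5) - 4*y^2/9 + 5*y/21 + 7/3


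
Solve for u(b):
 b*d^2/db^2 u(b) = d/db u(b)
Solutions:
 u(b) = C1 + C2*b^2


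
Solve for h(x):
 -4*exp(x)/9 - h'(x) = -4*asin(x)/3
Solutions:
 h(x) = C1 + 4*x*asin(x)/3 + 4*sqrt(1 - x^2)/3 - 4*exp(x)/9


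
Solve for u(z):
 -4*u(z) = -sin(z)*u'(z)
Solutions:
 u(z) = C1*(cos(z)^2 - 2*cos(z) + 1)/(cos(z)^2 + 2*cos(z) + 1)


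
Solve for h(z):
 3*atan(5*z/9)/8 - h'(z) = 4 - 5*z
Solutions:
 h(z) = C1 + 5*z^2/2 + 3*z*atan(5*z/9)/8 - 4*z - 27*log(25*z^2 + 81)/80


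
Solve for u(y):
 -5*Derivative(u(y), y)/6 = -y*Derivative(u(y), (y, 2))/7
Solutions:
 u(y) = C1 + C2*y^(41/6)


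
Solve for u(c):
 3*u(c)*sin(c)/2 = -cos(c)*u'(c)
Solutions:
 u(c) = C1*cos(c)^(3/2)


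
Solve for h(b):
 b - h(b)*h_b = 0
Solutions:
 h(b) = -sqrt(C1 + b^2)
 h(b) = sqrt(C1 + b^2)


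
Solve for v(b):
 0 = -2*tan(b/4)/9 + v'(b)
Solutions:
 v(b) = C1 - 8*log(cos(b/4))/9


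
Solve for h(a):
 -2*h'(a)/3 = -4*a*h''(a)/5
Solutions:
 h(a) = C1 + C2*a^(11/6)


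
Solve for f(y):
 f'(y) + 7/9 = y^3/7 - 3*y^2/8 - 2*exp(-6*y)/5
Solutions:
 f(y) = C1 + y^4/28 - y^3/8 - 7*y/9 + exp(-6*y)/15


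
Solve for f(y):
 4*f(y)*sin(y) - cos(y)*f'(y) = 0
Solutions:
 f(y) = C1/cos(y)^4


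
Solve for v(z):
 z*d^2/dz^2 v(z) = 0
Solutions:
 v(z) = C1 + C2*z


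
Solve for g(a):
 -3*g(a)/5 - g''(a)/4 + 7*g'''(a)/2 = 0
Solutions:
 g(a) = C1*exp(a*(-5^(2/3)*(252*sqrt(15881) + 31757)^(1/3) - 5*5^(1/3)/(252*sqrt(15881) + 31757)^(1/3) + 10)/420)*sin(sqrt(3)*5^(1/3)*a*(-5^(1/3)*(252*sqrt(15881) + 31757)^(1/3) + 5/(252*sqrt(15881) + 31757)^(1/3))/420) + C2*exp(a*(-5^(2/3)*(252*sqrt(15881) + 31757)^(1/3) - 5*5^(1/3)/(252*sqrt(15881) + 31757)^(1/3) + 10)/420)*cos(sqrt(3)*5^(1/3)*a*(-5^(1/3)*(252*sqrt(15881) + 31757)^(1/3) + 5/(252*sqrt(15881) + 31757)^(1/3))/420) + C3*exp(a*(5*5^(1/3)/(252*sqrt(15881) + 31757)^(1/3) + 5 + 5^(2/3)*(252*sqrt(15881) + 31757)^(1/3))/210)


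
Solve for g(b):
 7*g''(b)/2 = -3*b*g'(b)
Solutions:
 g(b) = C1 + C2*erf(sqrt(21)*b/7)


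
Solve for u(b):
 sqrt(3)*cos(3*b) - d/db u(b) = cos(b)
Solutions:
 u(b) = C1 - sin(b) + sqrt(3)*sin(3*b)/3


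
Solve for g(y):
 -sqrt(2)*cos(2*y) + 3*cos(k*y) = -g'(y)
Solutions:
 g(y) = C1 + sqrt(2)*sin(2*y)/2 - 3*sin(k*y)/k


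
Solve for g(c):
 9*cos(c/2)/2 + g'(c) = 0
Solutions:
 g(c) = C1 - 9*sin(c/2)


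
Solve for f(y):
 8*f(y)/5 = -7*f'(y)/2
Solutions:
 f(y) = C1*exp(-16*y/35)


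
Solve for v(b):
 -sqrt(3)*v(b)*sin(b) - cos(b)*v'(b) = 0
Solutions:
 v(b) = C1*cos(b)^(sqrt(3))


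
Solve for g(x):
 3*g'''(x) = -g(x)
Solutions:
 g(x) = C3*exp(-3^(2/3)*x/3) + (C1*sin(3^(1/6)*x/2) + C2*cos(3^(1/6)*x/2))*exp(3^(2/3)*x/6)


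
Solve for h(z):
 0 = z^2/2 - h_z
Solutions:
 h(z) = C1 + z^3/6


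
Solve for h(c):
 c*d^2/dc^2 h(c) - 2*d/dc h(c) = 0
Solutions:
 h(c) = C1 + C2*c^3


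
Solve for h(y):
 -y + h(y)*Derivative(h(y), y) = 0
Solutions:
 h(y) = -sqrt(C1 + y^2)
 h(y) = sqrt(C1 + y^2)


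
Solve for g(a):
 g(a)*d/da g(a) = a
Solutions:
 g(a) = -sqrt(C1 + a^2)
 g(a) = sqrt(C1 + a^2)


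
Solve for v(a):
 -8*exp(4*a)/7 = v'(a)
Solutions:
 v(a) = C1 - 2*exp(4*a)/7


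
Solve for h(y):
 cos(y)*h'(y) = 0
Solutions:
 h(y) = C1


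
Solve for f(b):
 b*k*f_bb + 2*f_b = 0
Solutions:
 f(b) = C1 + b^(((re(k) - 2)*re(k) + im(k)^2)/(re(k)^2 + im(k)^2))*(C2*sin(2*log(b)*Abs(im(k))/(re(k)^2 + im(k)^2)) + C3*cos(2*log(b)*im(k)/(re(k)^2 + im(k)^2)))


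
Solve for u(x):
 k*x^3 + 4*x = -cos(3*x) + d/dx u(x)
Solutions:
 u(x) = C1 + k*x^4/4 + 2*x^2 + sin(3*x)/3


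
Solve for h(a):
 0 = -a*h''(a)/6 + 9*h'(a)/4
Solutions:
 h(a) = C1 + C2*a^(29/2)


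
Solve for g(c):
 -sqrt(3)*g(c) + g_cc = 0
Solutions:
 g(c) = C1*exp(-3^(1/4)*c) + C2*exp(3^(1/4)*c)


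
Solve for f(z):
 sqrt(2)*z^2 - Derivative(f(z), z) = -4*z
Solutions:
 f(z) = C1 + sqrt(2)*z^3/3 + 2*z^2


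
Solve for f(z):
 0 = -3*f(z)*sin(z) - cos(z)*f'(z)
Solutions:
 f(z) = C1*cos(z)^3


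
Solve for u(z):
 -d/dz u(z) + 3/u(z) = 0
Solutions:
 u(z) = -sqrt(C1 + 6*z)
 u(z) = sqrt(C1 + 6*z)


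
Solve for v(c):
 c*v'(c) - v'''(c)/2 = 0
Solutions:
 v(c) = C1 + Integral(C2*airyai(2^(1/3)*c) + C3*airybi(2^(1/3)*c), c)


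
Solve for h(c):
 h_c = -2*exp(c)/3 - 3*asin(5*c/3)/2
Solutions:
 h(c) = C1 - 3*c*asin(5*c/3)/2 - 3*sqrt(9 - 25*c^2)/10 - 2*exp(c)/3


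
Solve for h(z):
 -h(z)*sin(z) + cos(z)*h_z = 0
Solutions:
 h(z) = C1/cos(z)


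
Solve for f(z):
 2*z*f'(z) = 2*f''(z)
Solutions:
 f(z) = C1 + C2*erfi(sqrt(2)*z/2)


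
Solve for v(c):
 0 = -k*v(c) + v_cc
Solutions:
 v(c) = C1*exp(-c*sqrt(k)) + C2*exp(c*sqrt(k))


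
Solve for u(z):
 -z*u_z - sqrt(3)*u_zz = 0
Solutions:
 u(z) = C1 + C2*erf(sqrt(2)*3^(3/4)*z/6)


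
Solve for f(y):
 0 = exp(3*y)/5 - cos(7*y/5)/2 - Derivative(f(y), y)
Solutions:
 f(y) = C1 + exp(3*y)/15 - 5*sin(7*y/5)/14


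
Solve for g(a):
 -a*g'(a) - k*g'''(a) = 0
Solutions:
 g(a) = C1 + Integral(C2*airyai(a*(-1/k)^(1/3)) + C3*airybi(a*(-1/k)^(1/3)), a)


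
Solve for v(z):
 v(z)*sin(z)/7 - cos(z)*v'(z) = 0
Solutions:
 v(z) = C1/cos(z)^(1/7)


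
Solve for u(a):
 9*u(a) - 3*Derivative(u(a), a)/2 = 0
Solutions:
 u(a) = C1*exp(6*a)


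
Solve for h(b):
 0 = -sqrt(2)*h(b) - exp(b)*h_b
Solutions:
 h(b) = C1*exp(sqrt(2)*exp(-b))


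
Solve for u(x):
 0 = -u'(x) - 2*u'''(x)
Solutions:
 u(x) = C1 + C2*sin(sqrt(2)*x/2) + C3*cos(sqrt(2)*x/2)


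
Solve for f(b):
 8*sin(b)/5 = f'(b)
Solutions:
 f(b) = C1 - 8*cos(b)/5


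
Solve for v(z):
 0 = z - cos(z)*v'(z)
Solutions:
 v(z) = C1 + Integral(z/cos(z), z)


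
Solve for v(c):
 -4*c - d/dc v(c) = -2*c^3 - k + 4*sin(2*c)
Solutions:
 v(c) = C1 + c^4/2 - 2*c^2 + c*k + 2*cos(2*c)


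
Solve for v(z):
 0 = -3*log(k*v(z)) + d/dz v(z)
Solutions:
 li(k*v(z))/k = C1 + 3*z


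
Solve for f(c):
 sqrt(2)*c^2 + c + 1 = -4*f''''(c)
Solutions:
 f(c) = C1 + C2*c + C3*c^2 + C4*c^3 - sqrt(2)*c^6/1440 - c^5/480 - c^4/96


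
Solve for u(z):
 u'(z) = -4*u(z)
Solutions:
 u(z) = C1*exp(-4*z)


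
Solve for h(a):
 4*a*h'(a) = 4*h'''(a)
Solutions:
 h(a) = C1 + Integral(C2*airyai(a) + C3*airybi(a), a)


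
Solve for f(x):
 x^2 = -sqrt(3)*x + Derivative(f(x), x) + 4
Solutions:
 f(x) = C1 + x^3/3 + sqrt(3)*x^2/2 - 4*x


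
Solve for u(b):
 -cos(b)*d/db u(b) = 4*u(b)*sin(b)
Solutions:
 u(b) = C1*cos(b)^4


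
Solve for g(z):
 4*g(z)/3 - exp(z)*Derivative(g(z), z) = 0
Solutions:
 g(z) = C1*exp(-4*exp(-z)/3)


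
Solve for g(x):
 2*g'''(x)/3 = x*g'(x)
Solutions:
 g(x) = C1 + Integral(C2*airyai(2^(2/3)*3^(1/3)*x/2) + C3*airybi(2^(2/3)*3^(1/3)*x/2), x)


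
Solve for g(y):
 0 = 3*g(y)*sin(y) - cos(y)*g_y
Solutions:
 g(y) = C1/cos(y)^3


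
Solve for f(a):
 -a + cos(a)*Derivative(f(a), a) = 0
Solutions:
 f(a) = C1 + Integral(a/cos(a), a)


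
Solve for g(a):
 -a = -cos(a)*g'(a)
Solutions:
 g(a) = C1 + Integral(a/cos(a), a)


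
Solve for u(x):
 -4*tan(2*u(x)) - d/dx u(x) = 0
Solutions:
 u(x) = -asin(C1*exp(-8*x))/2 + pi/2
 u(x) = asin(C1*exp(-8*x))/2


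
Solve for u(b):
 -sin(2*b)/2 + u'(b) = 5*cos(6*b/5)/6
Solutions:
 u(b) = C1 + 25*sin(6*b/5)/36 - cos(2*b)/4


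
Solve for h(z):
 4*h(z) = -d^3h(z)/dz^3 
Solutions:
 h(z) = C3*exp(-2^(2/3)*z) + (C1*sin(2^(2/3)*sqrt(3)*z/2) + C2*cos(2^(2/3)*sqrt(3)*z/2))*exp(2^(2/3)*z/2)


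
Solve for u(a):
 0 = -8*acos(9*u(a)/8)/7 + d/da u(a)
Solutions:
 Integral(1/acos(9*_y/8), (_y, u(a))) = C1 + 8*a/7


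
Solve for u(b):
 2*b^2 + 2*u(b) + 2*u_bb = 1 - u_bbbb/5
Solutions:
 u(b) = C1*sin(b*sqrt(5 - sqrt(15))) + C2*sin(b*sqrt(sqrt(15) + 5)) + C3*cos(b*sqrt(5 - sqrt(15))) + C4*cos(b*sqrt(sqrt(15) + 5)) - b^2 + 5/2


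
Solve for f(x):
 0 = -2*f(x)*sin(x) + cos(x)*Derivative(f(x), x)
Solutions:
 f(x) = C1/cos(x)^2


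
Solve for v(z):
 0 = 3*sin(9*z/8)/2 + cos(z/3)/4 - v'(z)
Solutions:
 v(z) = C1 + 3*sin(z/3)/4 - 4*cos(9*z/8)/3


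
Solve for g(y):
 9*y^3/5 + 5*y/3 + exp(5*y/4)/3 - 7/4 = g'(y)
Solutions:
 g(y) = C1 + 9*y^4/20 + 5*y^2/6 - 7*y/4 + 4*exp(5*y/4)/15


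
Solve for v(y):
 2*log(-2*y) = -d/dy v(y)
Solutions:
 v(y) = C1 - 2*y*log(-y) + 2*y*(1 - log(2))


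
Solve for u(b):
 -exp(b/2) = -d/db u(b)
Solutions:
 u(b) = C1 + 2*exp(b/2)


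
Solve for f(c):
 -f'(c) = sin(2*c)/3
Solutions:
 f(c) = C1 + cos(2*c)/6


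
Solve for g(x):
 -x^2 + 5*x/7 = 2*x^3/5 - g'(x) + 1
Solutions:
 g(x) = C1 + x^4/10 + x^3/3 - 5*x^2/14 + x


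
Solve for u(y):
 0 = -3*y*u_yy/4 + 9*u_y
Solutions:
 u(y) = C1 + C2*y^13


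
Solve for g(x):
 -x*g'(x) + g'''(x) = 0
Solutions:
 g(x) = C1 + Integral(C2*airyai(x) + C3*airybi(x), x)


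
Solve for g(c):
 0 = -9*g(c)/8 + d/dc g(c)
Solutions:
 g(c) = C1*exp(9*c/8)


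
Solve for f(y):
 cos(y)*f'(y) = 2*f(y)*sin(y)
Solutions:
 f(y) = C1/cos(y)^2


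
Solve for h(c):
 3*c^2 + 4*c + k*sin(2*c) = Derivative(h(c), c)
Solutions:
 h(c) = C1 + c^3 + 2*c^2 - k*cos(2*c)/2


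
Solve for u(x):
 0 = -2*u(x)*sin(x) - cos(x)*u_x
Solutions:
 u(x) = C1*cos(x)^2


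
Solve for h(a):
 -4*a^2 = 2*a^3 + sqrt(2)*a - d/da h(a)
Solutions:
 h(a) = C1 + a^4/2 + 4*a^3/3 + sqrt(2)*a^2/2


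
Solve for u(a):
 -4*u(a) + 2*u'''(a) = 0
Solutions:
 u(a) = C3*exp(2^(1/3)*a) + (C1*sin(2^(1/3)*sqrt(3)*a/2) + C2*cos(2^(1/3)*sqrt(3)*a/2))*exp(-2^(1/3)*a/2)


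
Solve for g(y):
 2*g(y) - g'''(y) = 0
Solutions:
 g(y) = C3*exp(2^(1/3)*y) + (C1*sin(2^(1/3)*sqrt(3)*y/2) + C2*cos(2^(1/3)*sqrt(3)*y/2))*exp(-2^(1/3)*y/2)


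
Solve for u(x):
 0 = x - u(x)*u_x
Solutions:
 u(x) = -sqrt(C1 + x^2)
 u(x) = sqrt(C1 + x^2)


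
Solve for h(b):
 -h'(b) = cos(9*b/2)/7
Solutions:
 h(b) = C1 - 2*sin(9*b/2)/63


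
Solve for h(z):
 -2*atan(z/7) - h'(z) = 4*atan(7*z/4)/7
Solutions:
 h(z) = C1 - 2*z*atan(z/7) - 4*z*atan(7*z/4)/7 + 7*log(z^2 + 49) + 8*log(49*z^2 + 16)/49


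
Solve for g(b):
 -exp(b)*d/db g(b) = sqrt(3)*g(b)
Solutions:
 g(b) = C1*exp(sqrt(3)*exp(-b))


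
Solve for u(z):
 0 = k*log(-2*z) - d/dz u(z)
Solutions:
 u(z) = C1 + k*z*log(-z) + k*z*(-1 + log(2))


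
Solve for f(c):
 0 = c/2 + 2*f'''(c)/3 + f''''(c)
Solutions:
 f(c) = C1 + C2*c + C3*c^2 + C4*exp(-2*c/3) - c^4/32 + 3*c^3/16


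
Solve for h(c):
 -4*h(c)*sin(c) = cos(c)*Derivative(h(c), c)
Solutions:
 h(c) = C1*cos(c)^4


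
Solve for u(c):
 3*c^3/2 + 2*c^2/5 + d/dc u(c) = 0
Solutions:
 u(c) = C1 - 3*c^4/8 - 2*c^3/15


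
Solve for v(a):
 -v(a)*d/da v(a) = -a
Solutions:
 v(a) = -sqrt(C1 + a^2)
 v(a) = sqrt(C1 + a^2)


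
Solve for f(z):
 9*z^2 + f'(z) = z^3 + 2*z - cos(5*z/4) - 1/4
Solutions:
 f(z) = C1 + z^4/4 - 3*z^3 + z^2 - z/4 - 4*sin(5*z/4)/5


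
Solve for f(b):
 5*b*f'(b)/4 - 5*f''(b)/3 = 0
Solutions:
 f(b) = C1 + C2*erfi(sqrt(6)*b/4)


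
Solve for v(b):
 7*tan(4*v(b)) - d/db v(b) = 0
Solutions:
 v(b) = -asin(C1*exp(28*b))/4 + pi/4
 v(b) = asin(C1*exp(28*b))/4


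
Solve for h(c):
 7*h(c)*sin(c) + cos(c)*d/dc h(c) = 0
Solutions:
 h(c) = C1*cos(c)^7


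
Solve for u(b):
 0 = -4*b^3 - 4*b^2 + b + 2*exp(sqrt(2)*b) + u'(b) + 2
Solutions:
 u(b) = C1 + b^4 + 4*b^3/3 - b^2/2 - 2*b - sqrt(2)*exp(sqrt(2)*b)


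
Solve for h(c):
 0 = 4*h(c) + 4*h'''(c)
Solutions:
 h(c) = C3*exp(-c) + (C1*sin(sqrt(3)*c/2) + C2*cos(sqrt(3)*c/2))*exp(c/2)


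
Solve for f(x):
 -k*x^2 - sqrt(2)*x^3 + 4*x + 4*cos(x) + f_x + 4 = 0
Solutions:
 f(x) = C1 + k*x^3/3 + sqrt(2)*x^4/4 - 2*x^2 - 4*x - 4*sin(x)


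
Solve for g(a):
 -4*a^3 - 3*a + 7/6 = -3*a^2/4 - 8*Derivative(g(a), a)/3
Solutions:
 g(a) = C1 + 3*a^4/8 - 3*a^3/32 + 9*a^2/16 - 7*a/16


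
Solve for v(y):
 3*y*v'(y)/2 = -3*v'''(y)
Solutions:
 v(y) = C1 + Integral(C2*airyai(-2^(2/3)*y/2) + C3*airybi(-2^(2/3)*y/2), y)


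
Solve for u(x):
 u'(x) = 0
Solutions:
 u(x) = C1


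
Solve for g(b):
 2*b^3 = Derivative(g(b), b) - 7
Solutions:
 g(b) = C1 + b^4/2 + 7*b


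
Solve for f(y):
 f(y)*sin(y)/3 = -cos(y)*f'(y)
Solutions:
 f(y) = C1*cos(y)^(1/3)


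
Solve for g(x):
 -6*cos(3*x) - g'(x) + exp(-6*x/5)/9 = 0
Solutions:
 g(x) = C1 - 2*sin(3*x) - 5*exp(-6*x/5)/54


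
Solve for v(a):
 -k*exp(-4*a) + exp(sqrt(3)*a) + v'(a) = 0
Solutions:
 v(a) = C1 - k*exp(-4*a)/4 - sqrt(3)*exp(sqrt(3)*a)/3


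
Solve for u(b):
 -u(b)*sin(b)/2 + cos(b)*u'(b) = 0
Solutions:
 u(b) = C1/sqrt(cos(b))


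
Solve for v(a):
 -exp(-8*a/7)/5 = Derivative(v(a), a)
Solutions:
 v(a) = C1 + 7*exp(-8*a/7)/40


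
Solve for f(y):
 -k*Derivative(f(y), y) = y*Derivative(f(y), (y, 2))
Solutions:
 f(y) = C1 + y^(1 - re(k))*(C2*sin(log(y)*Abs(im(k))) + C3*cos(log(y)*im(k)))


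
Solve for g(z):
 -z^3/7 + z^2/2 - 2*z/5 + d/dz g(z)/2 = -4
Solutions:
 g(z) = C1 + z^4/14 - z^3/3 + 2*z^2/5 - 8*z


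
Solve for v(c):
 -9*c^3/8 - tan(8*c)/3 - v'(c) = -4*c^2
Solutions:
 v(c) = C1 - 9*c^4/32 + 4*c^3/3 + log(cos(8*c))/24


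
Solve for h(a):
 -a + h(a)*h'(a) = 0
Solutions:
 h(a) = -sqrt(C1 + a^2)
 h(a) = sqrt(C1 + a^2)


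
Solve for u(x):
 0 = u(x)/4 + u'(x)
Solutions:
 u(x) = C1*exp(-x/4)


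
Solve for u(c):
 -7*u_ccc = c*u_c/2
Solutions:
 u(c) = C1 + Integral(C2*airyai(-14^(2/3)*c/14) + C3*airybi(-14^(2/3)*c/14), c)


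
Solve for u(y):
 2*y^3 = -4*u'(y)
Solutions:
 u(y) = C1 - y^4/8


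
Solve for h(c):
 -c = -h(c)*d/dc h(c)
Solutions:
 h(c) = -sqrt(C1 + c^2)
 h(c) = sqrt(C1 + c^2)


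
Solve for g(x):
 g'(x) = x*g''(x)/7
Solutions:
 g(x) = C1 + C2*x^8


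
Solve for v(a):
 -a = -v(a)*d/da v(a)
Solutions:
 v(a) = -sqrt(C1 + a^2)
 v(a) = sqrt(C1 + a^2)


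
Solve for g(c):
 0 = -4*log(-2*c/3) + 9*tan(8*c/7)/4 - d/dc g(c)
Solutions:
 g(c) = C1 - 4*c*log(-c) - 4*c*log(2) + 4*c + 4*c*log(3) - 63*log(cos(8*c/7))/32


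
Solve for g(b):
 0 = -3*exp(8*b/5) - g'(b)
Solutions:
 g(b) = C1 - 15*exp(8*b/5)/8


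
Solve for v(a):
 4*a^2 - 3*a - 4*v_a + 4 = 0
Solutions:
 v(a) = C1 + a^3/3 - 3*a^2/8 + a
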